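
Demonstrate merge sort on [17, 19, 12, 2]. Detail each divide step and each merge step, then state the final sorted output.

Merge sort trace:

Split: [17, 19, 12, 2] -> [17, 19] and [12, 2]
  Split: [17, 19] -> [17] and [19]
  Merge: [17] + [19] -> [17, 19]
  Split: [12, 2] -> [12] and [2]
  Merge: [12] + [2] -> [2, 12]
Merge: [17, 19] + [2, 12] -> [2, 12, 17, 19]

Final sorted array: [2, 12, 17, 19]

The merge sort proceeds by recursively splitting the array and merging sorted halves.
After all merges, the sorted array is [2, 12, 17, 19].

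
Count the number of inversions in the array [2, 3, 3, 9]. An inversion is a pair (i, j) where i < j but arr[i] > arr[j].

Finding inversions in [2, 3, 3, 9]:


Total inversions: 0

The array has 0 inversions. It is already sorted.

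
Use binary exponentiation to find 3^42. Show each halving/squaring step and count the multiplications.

Computing 3^42 by squaring (build up from 3^1; each line after the first costs one multiplication):

3^1 = 3
3^2 = (3^1)^2 = 3^2 = 9
3^4 = (3^2)^2 = 9^2 = 81
3^5 = 3 * 3^4 = 3 * 81 = 243
3^10 = (3^5)^2 = 243^2 = 59049
3^20 = (3^10)^2 = 59049^2 = 3486784401
3^21 = 3 * 3^20 = 3 * 3486784401 = 10460353203
3^42 = (3^21)^2 = 10460353203^2 = 109418989131512359209

Result: 109418989131512359209
Multiplications needed: 7 (7 lines after 3^1)

3^42 = 109418989131512359209. Using exponentiation by squaring, this requires 7 multiplications. The key idea: if the exponent is even, square the half-power; if odd, multiply by the base once.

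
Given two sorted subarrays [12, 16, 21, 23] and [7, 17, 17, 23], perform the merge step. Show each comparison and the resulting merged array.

Merging process:

Compare 12 vs 7: take 7 from right. Merged: [7]
Compare 12 vs 17: take 12 from left. Merged: [7, 12]
Compare 16 vs 17: take 16 from left. Merged: [7, 12, 16]
Compare 21 vs 17: take 17 from right. Merged: [7, 12, 16, 17]
Compare 21 vs 17: take 17 from right. Merged: [7, 12, 16, 17, 17]
Compare 21 vs 23: take 21 from left. Merged: [7, 12, 16, 17, 17, 21]
Compare 23 vs 23: take 23 from left. Merged: [7, 12, 16, 17, 17, 21, 23]
Append remaining from right: [23]. Merged: [7, 12, 16, 17, 17, 21, 23, 23]

Final merged array: [7, 12, 16, 17, 17, 21, 23, 23]
Total comparisons: 7

The merged array is [7, 12, 16, 17, 17, 21, 23, 23], requiring 7 comparisons. The merge step runs in O(n) time where n is the total number of elements.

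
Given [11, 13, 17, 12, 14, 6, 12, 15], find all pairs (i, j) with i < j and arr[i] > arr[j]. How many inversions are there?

Finding inversions in [11, 13, 17, 12, 14, 6, 12, 15]:

(0, 5): arr[0]=11 > arr[5]=6
(1, 3): arr[1]=13 > arr[3]=12
(1, 5): arr[1]=13 > arr[5]=6
(1, 6): arr[1]=13 > arr[6]=12
(2, 3): arr[2]=17 > arr[3]=12
(2, 4): arr[2]=17 > arr[4]=14
(2, 5): arr[2]=17 > arr[5]=6
(2, 6): arr[2]=17 > arr[6]=12
(2, 7): arr[2]=17 > arr[7]=15
(3, 5): arr[3]=12 > arr[5]=6
(4, 5): arr[4]=14 > arr[5]=6
(4, 6): arr[4]=14 > arr[6]=12

Total inversions: 12

The array has 12 inversion(s): (0,5), (1,3), (1,5), (1,6), (2,3), (2,4), (2,5), (2,6), (2,7), (3,5), (4,5), (4,6). Each pair (i,j) satisfies i < j and arr[i] > arr[j].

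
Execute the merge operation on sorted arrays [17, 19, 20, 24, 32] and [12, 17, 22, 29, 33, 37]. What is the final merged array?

Merging process:

Compare 17 vs 12: take 12 from right. Merged: [12]
Compare 17 vs 17: take 17 from left. Merged: [12, 17]
Compare 19 vs 17: take 17 from right. Merged: [12, 17, 17]
Compare 19 vs 22: take 19 from left. Merged: [12, 17, 17, 19]
Compare 20 vs 22: take 20 from left. Merged: [12, 17, 17, 19, 20]
Compare 24 vs 22: take 22 from right. Merged: [12, 17, 17, 19, 20, 22]
Compare 24 vs 29: take 24 from left. Merged: [12, 17, 17, 19, 20, 22, 24]
Compare 32 vs 29: take 29 from right. Merged: [12, 17, 17, 19, 20, 22, 24, 29]
Compare 32 vs 33: take 32 from left. Merged: [12, 17, 17, 19, 20, 22, 24, 29, 32]
Append remaining from right: [33, 37]. Merged: [12, 17, 17, 19, 20, 22, 24, 29, 32, 33, 37]

Final merged array: [12, 17, 17, 19, 20, 22, 24, 29, 32, 33, 37]
Total comparisons: 9

The merged array is [12, 17, 17, 19, 20, 22, 24, 29, 32, 33, 37], requiring 9 comparisons. The merge step runs in O(n) time where n is the total number of elements.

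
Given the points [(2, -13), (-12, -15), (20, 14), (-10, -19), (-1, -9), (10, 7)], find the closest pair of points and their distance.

Computing all pairwise distances among 6 points:

d((2, -13), (-12, -15)) = 14.1421
d((2, -13), (20, 14)) = 32.45
d((2, -13), (-10, -19)) = 13.4164
d((2, -13), (-1, -9)) = 5.0
d((2, -13), (10, 7)) = 21.5407
d((-12, -15), (20, 14)) = 43.1856
d((-12, -15), (-10, -19)) = 4.4721 <-- minimum
d((-12, -15), (-1, -9)) = 12.53
d((-12, -15), (10, 7)) = 31.1127
d((20, 14), (-10, -19)) = 44.5982
d((20, 14), (-1, -9)) = 31.1448
d((20, 14), (10, 7)) = 12.2066
d((-10, -19), (-1, -9)) = 13.4536
d((-10, -19), (10, 7)) = 32.8024
d((-1, -9), (10, 7)) = 19.4165

Closest pair: (-12, -15) and (-10, -19) with distance 4.4721

The closest pair is (-12, -15) and (-10, -19) with Euclidean distance 4.4721. For 6 points, brute-force pairwise comparison is shown above. For large n, the divide-and-conquer algorithm (sort by x, recurse on halves, check the dividing strip) achieves O(n log n).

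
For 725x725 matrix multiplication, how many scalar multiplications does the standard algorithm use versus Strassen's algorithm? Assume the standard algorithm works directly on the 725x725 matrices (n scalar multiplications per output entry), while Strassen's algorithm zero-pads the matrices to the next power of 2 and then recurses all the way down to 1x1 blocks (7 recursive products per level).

Matrix multiplication for 725x725 matrices:

Strassen's algorithm requires power-of-2 dimensions. Pad 725x725 to 1024x1024 (next power of 2).

Standard algorithm: 725^3 = 381078125 multiplications
Strassen's algorithm: 7^(log2(1024)) = 7^10 = 282475249 multiplications
Savings: 381078125 - 282475249 = 98602876 multiplications

Standard: 381078125 multiplications (725^3). Strassen: 282475249 multiplications (7^10, after padding to 1024x1024). Strassen reduces 8 recursive multiplications to 7 at each level.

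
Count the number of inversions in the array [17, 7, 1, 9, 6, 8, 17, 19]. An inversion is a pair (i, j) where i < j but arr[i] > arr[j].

Finding inversions in [17, 7, 1, 9, 6, 8, 17, 19]:

(0, 1): arr[0]=17 > arr[1]=7
(0, 2): arr[0]=17 > arr[2]=1
(0, 3): arr[0]=17 > arr[3]=9
(0, 4): arr[0]=17 > arr[4]=6
(0, 5): arr[0]=17 > arr[5]=8
(1, 2): arr[1]=7 > arr[2]=1
(1, 4): arr[1]=7 > arr[4]=6
(3, 4): arr[3]=9 > arr[4]=6
(3, 5): arr[3]=9 > arr[5]=8

Total inversions: 9

The array has 9 inversion(s): (0,1), (0,2), (0,3), (0,4), (0,5), (1,2), (1,4), (3,4), (3,5). Each pair (i,j) satisfies i < j and arr[i] > arr[j].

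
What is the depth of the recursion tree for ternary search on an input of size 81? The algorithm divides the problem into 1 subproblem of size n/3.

For divide and conquer with division factor 3:

Problem sizes at each level:
Level 0: 81
Level 1: 27
Level 2: 9
Level 3: 3
Level 4: 1

The root is level 0 and the size-1 base case is level 4 (the tree spans levels 0 through 4, i.e. 5 levels counting the root), so the depth is the number of divisions: log_3(81) = 4

The recursion tree depth is log_3(81) = 4. At each level, the problem size is divided by 3, so it takes 4 divisions to reduce to a base case of size 1. The algorithm makes 1 recursive call at each level.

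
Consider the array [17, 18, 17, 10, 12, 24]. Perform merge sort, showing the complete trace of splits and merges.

Merge sort trace:

Split: [17, 18, 17, 10, 12, 24] -> [17, 18, 17] and [10, 12, 24]
  Split: [17, 18, 17] -> [17] and [18, 17]
    Split: [18, 17] -> [18] and [17]
    Merge: [18] + [17] -> [17, 18]
  Merge: [17] + [17, 18] -> [17, 17, 18]
  Split: [10, 12, 24] -> [10] and [12, 24]
    Split: [12, 24] -> [12] and [24]
    Merge: [12] + [24] -> [12, 24]
  Merge: [10] + [12, 24] -> [10, 12, 24]
Merge: [17, 17, 18] + [10, 12, 24] -> [10, 12, 17, 17, 18, 24]

Final sorted array: [10, 12, 17, 17, 18, 24]

The merge sort proceeds by recursively splitting the array and merging sorted halves.
After all merges, the sorted array is [10, 12, 17, 17, 18, 24].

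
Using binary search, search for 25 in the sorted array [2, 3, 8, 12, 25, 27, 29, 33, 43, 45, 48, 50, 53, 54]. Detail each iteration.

Binary search for 25 in [2, 3, 8, 12, 25, 27, 29, 33, 43, 45, 48, 50, 53, 54]:

lo=0, hi=13, mid=6, arr[mid]=29 -> 29 > 25, search left half
lo=0, hi=5, mid=2, arr[mid]=8 -> 8 < 25, search right half
lo=3, hi=5, mid=4, arr[mid]=25 -> Found target at index 4!

Binary search finds 25 at index 4 after 3 comparisons. The search repeatedly halves the search space by comparing with the middle element.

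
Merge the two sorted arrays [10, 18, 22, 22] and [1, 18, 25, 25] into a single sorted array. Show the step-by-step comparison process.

Merging process:

Compare 10 vs 1: take 1 from right. Merged: [1]
Compare 10 vs 18: take 10 from left. Merged: [1, 10]
Compare 18 vs 18: take 18 from left. Merged: [1, 10, 18]
Compare 22 vs 18: take 18 from right. Merged: [1, 10, 18, 18]
Compare 22 vs 25: take 22 from left. Merged: [1, 10, 18, 18, 22]
Compare 22 vs 25: take 22 from left. Merged: [1, 10, 18, 18, 22, 22]
Append remaining from right: [25, 25]. Merged: [1, 10, 18, 18, 22, 22, 25, 25]

Final merged array: [1, 10, 18, 18, 22, 22, 25, 25]
Total comparisons: 6

The merged array is [1, 10, 18, 18, 22, 22, 25, 25], requiring 6 comparisons. The merge step runs in O(n) time where n is the total number of elements.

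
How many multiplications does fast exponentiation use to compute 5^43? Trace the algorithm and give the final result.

Computing 5^43 by squaring (build up from 5^1; each line after the first costs one multiplication):

5^1 = 5
5^2 = (5^1)^2 = 5^2 = 25
5^4 = (5^2)^2 = 25^2 = 625
5^5 = 5 * 5^4 = 5 * 625 = 3125
5^10 = (5^5)^2 = 3125^2 = 9765625
5^20 = (5^10)^2 = 9765625^2 = 95367431640625
5^21 = 5 * 5^20 = 5 * 95367431640625 = 476837158203125
5^42 = (5^21)^2 = 476837158203125^2 = 227373675443232059478759765625
5^43 = 5 * 5^42 = 5 * 227373675443232059478759765625 = 1136868377216160297393798828125

Result: 1136868377216160297393798828125
Multiplications needed: 8 (8 lines after 5^1)

5^43 = 1136868377216160297393798828125. Using exponentiation by squaring, this requires 8 multiplications. The key idea: if the exponent is even, square the half-power; if odd, multiply by the base once.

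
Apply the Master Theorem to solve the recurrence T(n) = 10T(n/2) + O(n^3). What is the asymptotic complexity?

Master Theorem for T(n) = 10T(n/2) + O(n^3):

a = 10, b = 2, c = 3
log_b(a) = log_2(10) = 3.3219

Case 1: c = 3 < log_2(10) = 3.3219
T(n) = O(n^(log_2 10))

For T(n) = 10T(n/2) + O(n^3): log_2(10) = 3.3219. This is Case 1 of the Master Theorem (c < log_b(a), work dominated by leaves), giving O(n^(log_2 10)).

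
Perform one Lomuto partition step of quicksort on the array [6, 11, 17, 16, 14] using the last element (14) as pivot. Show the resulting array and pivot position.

Lomuto partition with pivot = 14:

Initial array: [6, 11, 17, 16, 14]

arr[0]=6 <= 14: swap with position 0, array becomes [6, 11, 17, 16, 14]
arr[1]=11 <= 14: swap with position 1, array becomes [6, 11, 17, 16, 14]
arr[2]=17 > 14: no swap
arr[3]=16 > 14: no swap

Place pivot at position 2: [6, 11, 14, 16, 17]
Pivot position: 2

After partitioning with pivot 14, the array becomes [6, 11, 14, 16, 17]. The pivot is placed at index 2. All elements to the left of the pivot are <= 14, and all elements to the right are > 14.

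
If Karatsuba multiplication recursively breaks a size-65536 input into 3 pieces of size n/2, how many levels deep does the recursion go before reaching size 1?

For divide and conquer with division factor 2:

Problem sizes at each level:
Level 0: 65536
Level 1: 32768
Level 2: 16384
Level 3: 8192
Level 4: 4096
Level 5: 2048
Level 6: 1024
Level 7: 512
Level 8: 256
Level 9: 128
Level 10: 64
Level 11: 32
Level 12: 16
Level 13: 8
Level 14: 4
Level 15: 2
Level 16: 1

The root is level 0 and the size-1 base case is level 16 (the tree spans levels 0 through 16, i.e. 17 levels counting the root), so the depth is the number of divisions: log_2(65536) = 16

The recursion tree depth is log_2(65536) = 16. At each level, the problem size is divided by 2, so it takes 16 divisions to reduce to a base case of size 1. The algorithm makes 3 recursive calls at each level.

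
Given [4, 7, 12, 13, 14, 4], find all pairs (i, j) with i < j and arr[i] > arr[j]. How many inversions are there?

Finding inversions in [4, 7, 12, 13, 14, 4]:

(1, 5): arr[1]=7 > arr[5]=4
(2, 5): arr[2]=12 > arr[5]=4
(3, 5): arr[3]=13 > arr[5]=4
(4, 5): arr[4]=14 > arr[5]=4

Total inversions: 4

The array has 4 inversion(s): (1,5), (2,5), (3,5), (4,5). Each pair (i,j) satisfies i < j and arr[i] > arr[j].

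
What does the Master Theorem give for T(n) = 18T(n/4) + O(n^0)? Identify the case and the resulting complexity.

Master Theorem for T(n) = 18T(n/4) + O(n^0):

a = 18, b = 4, c = 0
log_b(a) = log_4(18) = 2.0850

Case 1: c = 0 < log_4(18) = 2.0850
T(n) = O(n^(log_4 18))

For T(n) = 18T(n/4) + O(n^0): log_4(18) = 2.0850. This is Case 1 of the Master Theorem (c < log_b(a), work dominated by leaves), giving O(n^(log_4 18)).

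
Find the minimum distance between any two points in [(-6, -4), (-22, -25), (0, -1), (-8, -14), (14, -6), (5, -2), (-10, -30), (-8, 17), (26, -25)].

Computing all pairwise distances among 9 points:

d((-6, -4), (-22, -25)) = 26.4008
d((-6, -4), (0, -1)) = 6.7082
d((-6, -4), (-8, -14)) = 10.198
d((-6, -4), (14, -6)) = 20.0998
d((-6, -4), (5, -2)) = 11.1803
d((-6, -4), (-10, -30)) = 26.3059
d((-6, -4), (-8, 17)) = 21.095
d((-6, -4), (26, -25)) = 38.2753
d((-22, -25), (0, -1)) = 32.5576
d((-22, -25), (-8, -14)) = 17.8045
d((-22, -25), (14, -6)) = 40.7063
d((-22, -25), (5, -2)) = 35.4683
d((-22, -25), (-10, -30)) = 13.0
d((-22, -25), (-8, 17)) = 44.2719
d((-22, -25), (26, -25)) = 48.0
d((0, -1), (-8, -14)) = 15.2643
d((0, -1), (14, -6)) = 14.8661
d((0, -1), (5, -2)) = 5.099 <-- minimum
d((0, -1), (-10, -30)) = 30.6757
d((0, -1), (-8, 17)) = 19.6977
d((0, -1), (26, -25)) = 35.3836
d((-8, -14), (14, -6)) = 23.4094
d((-8, -14), (5, -2)) = 17.6918
d((-8, -14), (-10, -30)) = 16.1245
d((-8, -14), (-8, 17)) = 31.0
d((-8, -14), (26, -25)) = 35.7351
d((14, -6), (5, -2)) = 9.8489
d((14, -6), (-10, -30)) = 33.9411
d((14, -6), (-8, 17)) = 31.8277
d((14, -6), (26, -25)) = 22.4722
d((5, -2), (-10, -30)) = 31.7648
d((5, -2), (-8, 17)) = 23.0217
d((5, -2), (26, -25)) = 31.1448
d((-10, -30), (-8, 17)) = 47.0425
d((-10, -30), (26, -25)) = 36.3456
d((-8, 17), (26, -25)) = 54.037

Closest pair: (0, -1) and (5, -2) with distance 5.099

The closest pair is (0, -1) and (5, -2) with Euclidean distance 5.099. For 9 points, brute-force pairwise comparison is shown above. For large n, the divide-and-conquer algorithm (sort by x, recurse on halves, check the dividing strip) achieves O(n log n).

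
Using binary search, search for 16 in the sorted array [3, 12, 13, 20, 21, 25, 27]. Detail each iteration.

Binary search for 16 in [3, 12, 13, 20, 21, 25, 27]:

lo=0, hi=6, mid=3, arr[mid]=20 -> 20 > 16, search left half
lo=0, hi=2, mid=1, arr[mid]=12 -> 12 < 16, search right half
lo=2, hi=2, mid=2, arr[mid]=13 -> 13 < 16, search right half
lo=3 > hi=2, target 16 not found

Binary search determines that 16 is not in the array after 3 comparisons. The search space was exhausted without finding the target.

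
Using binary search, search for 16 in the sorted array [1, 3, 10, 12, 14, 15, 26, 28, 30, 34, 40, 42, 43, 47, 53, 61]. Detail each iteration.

Binary search for 16 in [1, 3, 10, 12, 14, 15, 26, 28, 30, 34, 40, 42, 43, 47, 53, 61]:

lo=0, hi=15, mid=7, arr[mid]=28 -> 28 > 16, search left half
lo=0, hi=6, mid=3, arr[mid]=12 -> 12 < 16, search right half
lo=4, hi=6, mid=5, arr[mid]=15 -> 15 < 16, search right half
lo=6, hi=6, mid=6, arr[mid]=26 -> 26 > 16, search left half
lo=6 > hi=5, target 16 not found

Binary search determines that 16 is not in the array after 4 comparisons. The search space was exhausted without finding the target.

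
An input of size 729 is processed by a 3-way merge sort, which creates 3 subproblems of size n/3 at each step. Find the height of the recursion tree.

For divide and conquer with division factor 3:

Problem sizes at each level:
Level 0: 729
Level 1: 243
Level 2: 81
Level 3: 27
Level 4: 9
Level 5: 3
Level 6: 1

The root is level 0 and the size-1 base case is level 6 (the tree spans levels 0 through 6, i.e. 7 levels counting the root), so the depth is the number of divisions: log_3(729) = 6

The recursion tree depth is log_3(729) = 6. At each level, the problem size is divided by 3, so it takes 6 divisions to reduce to a base case of size 1. The algorithm makes 3 recursive calls at each level.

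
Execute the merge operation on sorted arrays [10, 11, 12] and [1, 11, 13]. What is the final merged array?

Merging process:

Compare 10 vs 1: take 1 from right. Merged: [1]
Compare 10 vs 11: take 10 from left. Merged: [1, 10]
Compare 11 vs 11: take 11 from left. Merged: [1, 10, 11]
Compare 12 vs 11: take 11 from right. Merged: [1, 10, 11, 11]
Compare 12 vs 13: take 12 from left. Merged: [1, 10, 11, 11, 12]
Append remaining from right: [13]. Merged: [1, 10, 11, 11, 12, 13]

Final merged array: [1, 10, 11, 11, 12, 13]
Total comparisons: 5

The merged array is [1, 10, 11, 11, 12, 13], requiring 5 comparisons. The merge step runs in O(n) time where n is the total number of elements.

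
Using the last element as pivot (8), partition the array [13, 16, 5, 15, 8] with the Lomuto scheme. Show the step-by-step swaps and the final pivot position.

Lomuto partition with pivot = 8:

Initial array: [13, 16, 5, 15, 8]

arr[0]=13 > 8: no swap
arr[1]=16 > 8: no swap
arr[2]=5 <= 8: swap with position 0, array becomes [5, 16, 13, 15, 8]
arr[3]=15 > 8: no swap

Place pivot at position 1: [5, 8, 13, 15, 16]
Pivot position: 1

After partitioning with pivot 8, the array becomes [5, 8, 13, 15, 16]. The pivot is placed at index 1. All elements to the left of the pivot are <= 8, and all elements to the right are > 8.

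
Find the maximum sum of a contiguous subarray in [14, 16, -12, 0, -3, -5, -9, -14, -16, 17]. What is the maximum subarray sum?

Using Kadane's algorithm on [14, 16, -12, 0, -3, -5, -9, -14, -16, 17]:

Scanning through the array:
Position 1 (value 16): max_ending_here = 30, max_so_far = 30
Position 2 (value -12): max_ending_here = 18, max_so_far = 30
Position 3 (value 0): max_ending_here = 18, max_so_far = 30
Position 4 (value -3): max_ending_here = 15, max_so_far = 30
Position 5 (value -5): max_ending_here = 10, max_so_far = 30
Position 6 (value -9): max_ending_here = 1, max_so_far = 30
Position 7 (value -14): max_ending_here = -13, max_so_far = 30
Position 8 (value -16): max_ending_here = -16, max_so_far = 30
Position 9 (value 17): max_ending_here = 17, max_so_far = 30

Maximum subarray: [14, 16]
Maximum sum: 30

The maximum subarray is [14, 16] with sum 30. This subarray runs from index 0 to index 1.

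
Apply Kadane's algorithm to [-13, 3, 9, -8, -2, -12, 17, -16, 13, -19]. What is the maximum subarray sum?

Using Kadane's algorithm on [-13, 3, 9, -8, -2, -12, 17, -16, 13, -19]:

Scanning through the array:
Position 1 (value 3): max_ending_here = 3, max_so_far = 3
Position 2 (value 9): max_ending_here = 12, max_so_far = 12
Position 3 (value -8): max_ending_here = 4, max_so_far = 12
Position 4 (value -2): max_ending_here = 2, max_so_far = 12
Position 5 (value -12): max_ending_here = -10, max_so_far = 12
Position 6 (value 17): max_ending_here = 17, max_so_far = 17
Position 7 (value -16): max_ending_here = 1, max_so_far = 17
Position 8 (value 13): max_ending_here = 14, max_so_far = 17
Position 9 (value -19): max_ending_here = -5, max_so_far = 17

Maximum subarray: [17]
Maximum sum: 17

The maximum subarray is [17] with sum 17. This subarray runs from index 6 to index 6.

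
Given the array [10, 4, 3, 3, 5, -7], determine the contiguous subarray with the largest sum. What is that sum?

Using Kadane's algorithm on [10, 4, 3, 3, 5, -7]:

Scanning through the array:
Position 1 (value 4): max_ending_here = 14, max_so_far = 14
Position 2 (value 3): max_ending_here = 17, max_so_far = 17
Position 3 (value 3): max_ending_here = 20, max_so_far = 20
Position 4 (value 5): max_ending_here = 25, max_so_far = 25
Position 5 (value -7): max_ending_here = 18, max_so_far = 25

Maximum subarray: [10, 4, 3, 3, 5]
Maximum sum: 25

The maximum subarray is [10, 4, 3, 3, 5] with sum 25. This subarray runs from index 0 to index 4.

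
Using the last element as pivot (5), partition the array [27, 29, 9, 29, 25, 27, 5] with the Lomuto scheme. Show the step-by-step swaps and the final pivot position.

Lomuto partition with pivot = 5:

Initial array: [27, 29, 9, 29, 25, 27, 5]

arr[0]=27 > 5: no swap
arr[1]=29 > 5: no swap
arr[2]=9 > 5: no swap
arr[3]=29 > 5: no swap
arr[4]=25 > 5: no swap
arr[5]=27 > 5: no swap

Place pivot at position 0: [5, 29, 9, 29, 25, 27, 27]
Pivot position: 0

After partitioning with pivot 5, the array becomes [5, 29, 9, 29, 25, 27, 27]. The pivot is placed at index 0. All elements to the left of the pivot are <= 5, and all elements to the right are > 5.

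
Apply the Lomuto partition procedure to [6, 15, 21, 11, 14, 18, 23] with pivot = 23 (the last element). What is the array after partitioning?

Lomuto partition with pivot = 23:

Initial array: [6, 15, 21, 11, 14, 18, 23]

arr[0]=6 <= 23: swap with position 0, array becomes [6, 15, 21, 11, 14, 18, 23]
arr[1]=15 <= 23: swap with position 1, array becomes [6, 15, 21, 11, 14, 18, 23]
arr[2]=21 <= 23: swap with position 2, array becomes [6, 15, 21, 11, 14, 18, 23]
arr[3]=11 <= 23: swap with position 3, array becomes [6, 15, 21, 11, 14, 18, 23]
arr[4]=14 <= 23: swap with position 4, array becomes [6, 15, 21, 11, 14, 18, 23]
arr[5]=18 <= 23: swap with position 5, array becomes [6, 15, 21, 11, 14, 18, 23]

Place pivot at position 6: [6, 15, 21, 11, 14, 18, 23]
Pivot position: 6

After partitioning with pivot 23, the array becomes [6, 15, 21, 11, 14, 18, 23]. The pivot is placed at index 6. All elements to the left of the pivot are <= 23, and all elements to the right are > 23.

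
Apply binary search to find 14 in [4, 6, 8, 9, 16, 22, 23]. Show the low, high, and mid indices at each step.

Binary search for 14 in [4, 6, 8, 9, 16, 22, 23]:

lo=0, hi=6, mid=3, arr[mid]=9 -> 9 < 14, search right half
lo=4, hi=6, mid=5, arr[mid]=22 -> 22 > 14, search left half
lo=4, hi=4, mid=4, arr[mid]=16 -> 16 > 14, search left half
lo=4 > hi=3, target 14 not found

Binary search determines that 14 is not in the array after 3 comparisons. The search space was exhausted without finding the target.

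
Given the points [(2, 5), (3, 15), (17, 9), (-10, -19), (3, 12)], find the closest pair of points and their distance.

Computing all pairwise distances among 5 points:

d((2, 5), (3, 15)) = 10.0499
d((2, 5), (17, 9)) = 15.5242
d((2, 5), (-10, -19)) = 26.8328
d((2, 5), (3, 12)) = 7.0711
d((3, 15), (17, 9)) = 15.2315
d((3, 15), (-10, -19)) = 36.4005
d((3, 15), (3, 12)) = 3.0 <-- minimum
d((17, 9), (-10, -19)) = 38.8973
d((17, 9), (3, 12)) = 14.3178
d((-10, -19), (3, 12)) = 33.6155

Closest pair: (3, 15) and (3, 12) with distance 3.0

The closest pair is (3, 15) and (3, 12) with Euclidean distance 3.0. For 5 points, brute-force pairwise comparison is shown above. For large n, the divide-and-conquer algorithm (sort by x, recurse on halves, check the dividing strip) achieves O(n log n).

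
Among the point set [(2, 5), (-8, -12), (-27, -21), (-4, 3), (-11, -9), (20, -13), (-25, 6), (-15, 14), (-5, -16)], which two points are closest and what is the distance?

Computing all pairwise distances among 9 points:

d((2, 5), (-8, -12)) = 19.7231
d((2, 5), (-27, -21)) = 38.9487
d((2, 5), (-4, 3)) = 6.3246
d((2, 5), (-11, -9)) = 19.105
d((2, 5), (20, -13)) = 25.4558
d((2, 5), (-25, 6)) = 27.0185
d((2, 5), (-15, 14)) = 19.2354
d((2, 5), (-5, -16)) = 22.1359
d((-8, -12), (-27, -21)) = 21.0238
d((-8, -12), (-4, 3)) = 15.5242
d((-8, -12), (-11, -9)) = 4.2426 <-- minimum
d((-8, -12), (20, -13)) = 28.0179
d((-8, -12), (-25, 6)) = 24.7588
d((-8, -12), (-15, 14)) = 26.9258
d((-8, -12), (-5, -16)) = 5.0
d((-27, -21), (-4, 3)) = 33.2415
d((-27, -21), (-11, -9)) = 20.0
d((-27, -21), (20, -13)) = 47.676
d((-27, -21), (-25, 6)) = 27.074
d((-27, -21), (-15, 14)) = 37.0
d((-27, -21), (-5, -16)) = 22.561
d((-4, 3), (-11, -9)) = 13.8924
d((-4, 3), (20, -13)) = 28.8444
d((-4, 3), (-25, 6)) = 21.2132
d((-4, 3), (-15, 14)) = 15.5563
d((-4, 3), (-5, -16)) = 19.0263
d((-11, -9), (20, -13)) = 31.257
d((-11, -9), (-25, 6)) = 20.5183
d((-11, -9), (-15, 14)) = 23.3452
d((-11, -9), (-5, -16)) = 9.2195
d((20, -13), (-25, 6)) = 48.8467
d((20, -13), (-15, 14)) = 44.2041
d((20, -13), (-5, -16)) = 25.1794
d((-25, 6), (-15, 14)) = 12.8062
d((-25, 6), (-5, -16)) = 29.7321
d((-15, 14), (-5, -16)) = 31.6228

Closest pair: (-8, -12) and (-11, -9) with distance 4.2426

The closest pair is (-8, -12) and (-11, -9) with Euclidean distance 4.2426. For 9 points, brute-force pairwise comparison is shown above. For large n, the divide-and-conquer algorithm (sort by x, recurse on halves, check the dividing strip) achieves O(n log n).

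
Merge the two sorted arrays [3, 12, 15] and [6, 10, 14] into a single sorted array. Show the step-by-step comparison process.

Merging process:

Compare 3 vs 6: take 3 from left. Merged: [3]
Compare 12 vs 6: take 6 from right. Merged: [3, 6]
Compare 12 vs 10: take 10 from right. Merged: [3, 6, 10]
Compare 12 vs 14: take 12 from left. Merged: [3, 6, 10, 12]
Compare 15 vs 14: take 14 from right. Merged: [3, 6, 10, 12, 14]
Append remaining from left: [15]. Merged: [3, 6, 10, 12, 14, 15]

Final merged array: [3, 6, 10, 12, 14, 15]
Total comparisons: 5

The merged array is [3, 6, 10, 12, 14, 15], requiring 5 comparisons. The merge step runs in O(n) time where n is the total number of elements.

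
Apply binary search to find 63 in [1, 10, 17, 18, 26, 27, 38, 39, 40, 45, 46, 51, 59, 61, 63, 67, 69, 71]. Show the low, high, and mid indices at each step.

Binary search for 63 in [1, 10, 17, 18, 26, 27, 38, 39, 40, 45, 46, 51, 59, 61, 63, 67, 69, 71]:

lo=0, hi=17, mid=8, arr[mid]=40 -> 40 < 63, search right half
lo=9, hi=17, mid=13, arr[mid]=61 -> 61 < 63, search right half
lo=14, hi=17, mid=15, arr[mid]=67 -> 67 > 63, search left half
lo=14, hi=14, mid=14, arr[mid]=63 -> Found target at index 14!

Binary search finds 63 at index 14 after 4 comparisons. The search repeatedly halves the search space by comparing with the middle element.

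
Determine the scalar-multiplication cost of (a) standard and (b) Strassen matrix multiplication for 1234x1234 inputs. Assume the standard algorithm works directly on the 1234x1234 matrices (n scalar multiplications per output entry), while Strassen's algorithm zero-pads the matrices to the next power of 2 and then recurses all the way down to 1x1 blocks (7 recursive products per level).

Matrix multiplication for 1234x1234 matrices:

Strassen's algorithm requires power-of-2 dimensions. Pad 1234x1234 to 2048x2048 (next power of 2).

Standard algorithm: 1234^3 = 1879080904 multiplications
Strassen's algorithm: 7^(log2(2048)) = 7^11 = 1977326743 multiplications
Difference: 1879080904 - 1977326743 = -98245839 (Strassen uses MORE here due to padding overhead — for small or just-over-power-of-2 n, padding can outweigh the per-level savings)

Standard: 1879080904 multiplications (1234^3). Strassen: 1977326743 multiplications (7^11, after padding to 2048x2048). Strassen reduces 8 recursive multiplications to 7 at each level.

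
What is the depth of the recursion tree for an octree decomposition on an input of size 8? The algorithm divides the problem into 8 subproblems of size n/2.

For divide and conquer with division factor 2:

Problem sizes at each level:
Level 0: 8
Level 1: 4
Level 2: 2
Level 3: 1

The root is level 0 and the size-1 base case is level 3 (the tree spans levels 0 through 3, i.e. 4 levels counting the root), so the depth is the number of divisions: log_2(8) = 3

The recursion tree depth is log_2(8) = 3. At each level, the problem size is divided by 2, so it takes 3 divisions to reduce to a base case of size 1. The algorithm makes 8 recursive calls at each level.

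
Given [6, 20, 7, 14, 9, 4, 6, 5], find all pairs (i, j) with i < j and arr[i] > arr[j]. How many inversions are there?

Finding inversions in [6, 20, 7, 14, 9, 4, 6, 5]:

(0, 5): arr[0]=6 > arr[5]=4
(0, 7): arr[0]=6 > arr[7]=5
(1, 2): arr[1]=20 > arr[2]=7
(1, 3): arr[1]=20 > arr[3]=14
(1, 4): arr[1]=20 > arr[4]=9
(1, 5): arr[1]=20 > arr[5]=4
(1, 6): arr[1]=20 > arr[6]=6
(1, 7): arr[1]=20 > arr[7]=5
(2, 5): arr[2]=7 > arr[5]=4
(2, 6): arr[2]=7 > arr[6]=6
(2, 7): arr[2]=7 > arr[7]=5
(3, 4): arr[3]=14 > arr[4]=9
(3, 5): arr[3]=14 > arr[5]=4
(3, 6): arr[3]=14 > arr[6]=6
(3, 7): arr[3]=14 > arr[7]=5
(4, 5): arr[4]=9 > arr[5]=4
(4, 6): arr[4]=9 > arr[6]=6
(4, 7): arr[4]=9 > arr[7]=5
(6, 7): arr[6]=6 > arr[7]=5

Total inversions: 19

The array has 19 inversion(s): (0,5), (0,7), (1,2), (1,3), (1,4), (1,5), (1,6), (1,7), (2,5), (2,6), (2,7), (3,4), (3,5), (3,6), (3,7), (4,5), (4,6), (4,7), (6,7). Each pair (i,j) satisfies i < j and arr[i] > arr[j].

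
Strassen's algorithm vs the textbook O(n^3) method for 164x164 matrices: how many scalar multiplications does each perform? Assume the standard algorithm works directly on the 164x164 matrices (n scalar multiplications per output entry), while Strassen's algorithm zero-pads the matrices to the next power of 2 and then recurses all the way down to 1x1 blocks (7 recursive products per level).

Matrix multiplication for 164x164 matrices:

Strassen's algorithm requires power-of-2 dimensions. Pad 164x164 to 256x256 (next power of 2).

Standard algorithm: 164^3 = 4410944 multiplications
Strassen's algorithm: 7^(log2(256)) = 7^8 = 5764801 multiplications
Difference: 4410944 - 5764801 = -1353857 (Strassen uses MORE here due to padding overhead — for small or just-over-power-of-2 n, padding can outweigh the per-level savings)

Standard: 4410944 multiplications (164^3). Strassen: 5764801 multiplications (7^8, after padding to 256x256). Strassen reduces 8 recursive multiplications to 7 at each level.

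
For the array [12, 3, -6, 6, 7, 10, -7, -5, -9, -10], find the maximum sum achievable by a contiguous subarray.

Using Kadane's algorithm on [12, 3, -6, 6, 7, 10, -7, -5, -9, -10]:

Scanning through the array:
Position 1 (value 3): max_ending_here = 15, max_so_far = 15
Position 2 (value -6): max_ending_here = 9, max_so_far = 15
Position 3 (value 6): max_ending_here = 15, max_so_far = 15
Position 4 (value 7): max_ending_here = 22, max_so_far = 22
Position 5 (value 10): max_ending_here = 32, max_so_far = 32
Position 6 (value -7): max_ending_here = 25, max_so_far = 32
Position 7 (value -5): max_ending_here = 20, max_so_far = 32
Position 8 (value -9): max_ending_here = 11, max_so_far = 32
Position 9 (value -10): max_ending_here = 1, max_so_far = 32

Maximum subarray: [12, 3, -6, 6, 7, 10]
Maximum sum: 32

The maximum subarray is [12, 3, -6, 6, 7, 10] with sum 32. This subarray runs from index 0 to index 5.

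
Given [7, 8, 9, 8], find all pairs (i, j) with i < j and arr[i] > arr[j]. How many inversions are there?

Finding inversions in [7, 8, 9, 8]:

(2, 3): arr[2]=9 > arr[3]=8

Total inversions: 1

The array has 1 inversion(s): (2,3). Each pair (i,j) satisfies i < j and arr[i] > arr[j].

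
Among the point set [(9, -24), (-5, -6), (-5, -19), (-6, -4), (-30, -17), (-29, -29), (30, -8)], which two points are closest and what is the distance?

Computing all pairwise distances among 7 points:

d((9, -24), (-5, -6)) = 22.8035
d((9, -24), (-5, -19)) = 14.8661
d((9, -24), (-6, -4)) = 25.0
d((9, -24), (-30, -17)) = 39.6232
d((9, -24), (-29, -29)) = 38.3275
d((9, -24), (30, -8)) = 26.4008
d((-5, -6), (-5, -19)) = 13.0
d((-5, -6), (-6, -4)) = 2.2361 <-- minimum
d((-5, -6), (-30, -17)) = 27.313
d((-5, -6), (-29, -29)) = 33.2415
d((-5, -6), (30, -8)) = 35.0571
d((-5, -19), (-6, -4)) = 15.0333
d((-5, -19), (-30, -17)) = 25.0799
d((-5, -19), (-29, -29)) = 26.0
d((-5, -19), (30, -8)) = 36.6879
d((-6, -4), (-30, -17)) = 27.2947
d((-6, -4), (-29, -29)) = 33.9706
d((-6, -4), (30, -8)) = 36.2215
d((-30, -17), (-29, -29)) = 12.0416
d((-30, -17), (30, -8)) = 60.6712
d((-29, -29), (30, -8)) = 62.6259

Closest pair: (-5, -6) and (-6, -4) with distance 2.2361

The closest pair is (-5, -6) and (-6, -4) with Euclidean distance 2.2361. For 7 points, brute-force pairwise comparison is shown above. For large n, the divide-and-conquer algorithm (sort by x, recurse on halves, check the dividing strip) achieves O(n log n).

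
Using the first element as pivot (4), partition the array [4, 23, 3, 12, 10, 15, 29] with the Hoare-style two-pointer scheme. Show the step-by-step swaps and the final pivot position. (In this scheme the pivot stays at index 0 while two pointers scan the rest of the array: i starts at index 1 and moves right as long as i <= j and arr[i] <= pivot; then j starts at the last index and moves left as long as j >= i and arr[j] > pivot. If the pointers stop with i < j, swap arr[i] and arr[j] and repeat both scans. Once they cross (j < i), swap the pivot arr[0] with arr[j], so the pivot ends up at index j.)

Hoare-style two-pointer partition with pivot = 4:

Initial array: [4, 23, 3, 12, 10, 15, 29]

Pointers start at i = 1, j = 6.
i stops at index 1 (arr[1]=23 > 4), j stops at index 2 (arr[2]=3 <= 4): swap arr[1] and arr[2], array becomes [4, 3, 23, 12, 10, 15, 29]
i ends at 2, j ends at 1: the pointers have crossed (j < i), so scanning stops.

Swap pivot arr[0] with arr[1] to place pivot at position 1: [3, 4, 23, 12, 10, 15, 29]
Pivot position: 1

After partitioning with pivot 4, the array becomes [3, 4, 23, 12, 10, 15, 29]. The pivot is placed at index 1. All elements to the left of the pivot are <= 4, and all elements to the right are > 4.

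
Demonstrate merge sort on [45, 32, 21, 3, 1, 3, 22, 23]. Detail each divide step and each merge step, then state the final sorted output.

Merge sort trace:

Split: [45, 32, 21, 3, 1, 3, 22, 23] -> [45, 32, 21, 3] and [1, 3, 22, 23]
  Split: [45, 32, 21, 3] -> [45, 32] and [21, 3]
    Split: [45, 32] -> [45] and [32]
    Merge: [45] + [32] -> [32, 45]
    Split: [21, 3] -> [21] and [3]
    Merge: [21] + [3] -> [3, 21]
  Merge: [32, 45] + [3, 21] -> [3, 21, 32, 45]
  Split: [1, 3, 22, 23] -> [1, 3] and [22, 23]
    Split: [1, 3] -> [1] and [3]
    Merge: [1] + [3] -> [1, 3]
    Split: [22, 23] -> [22] and [23]
    Merge: [22] + [23] -> [22, 23]
  Merge: [1, 3] + [22, 23] -> [1, 3, 22, 23]
Merge: [3, 21, 32, 45] + [1, 3, 22, 23] -> [1, 3, 3, 21, 22, 23, 32, 45]

Final sorted array: [1, 3, 3, 21, 22, 23, 32, 45]

The merge sort proceeds by recursively splitting the array and merging sorted halves.
After all merges, the sorted array is [1, 3, 3, 21, 22, 23, 32, 45].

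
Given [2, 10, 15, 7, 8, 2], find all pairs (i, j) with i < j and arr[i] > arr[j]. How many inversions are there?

Finding inversions in [2, 10, 15, 7, 8, 2]:

(1, 3): arr[1]=10 > arr[3]=7
(1, 4): arr[1]=10 > arr[4]=8
(1, 5): arr[1]=10 > arr[5]=2
(2, 3): arr[2]=15 > arr[3]=7
(2, 4): arr[2]=15 > arr[4]=8
(2, 5): arr[2]=15 > arr[5]=2
(3, 5): arr[3]=7 > arr[5]=2
(4, 5): arr[4]=8 > arr[5]=2

Total inversions: 8

The array has 8 inversion(s): (1,3), (1,4), (1,5), (2,3), (2,4), (2,5), (3,5), (4,5). Each pair (i,j) satisfies i < j and arr[i] > arr[j].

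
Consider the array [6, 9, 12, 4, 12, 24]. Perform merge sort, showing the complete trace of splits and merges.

Merge sort trace:

Split: [6, 9, 12, 4, 12, 24] -> [6, 9, 12] and [4, 12, 24]
  Split: [6, 9, 12] -> [6] and [9, 12]
    Split: [9, 12] -> [9] and [12]
    Merge: [9] + [12] -> [9, 12]
  Merge: [6] + [9, 12] -> [6, 9, 12]
  Split: [4, 12, 24] -> [4] and [12, 24]
    Split: [12, 24] -> [12] and [24]
    Merge: [12] + [24] -> [12, 24]
  Merge: [4] + [12, 24] -> [4, 12, 24]
Merge: [6, 9, 12] + [4, 12, 24] -> [4, 6, 9, 12, 12, 24]

Final sorted array: [4, 6, 9, 12, 12, 24]

The merge sort proceeds by recursively splitting the array and merging sorted halves.
After all merges, the sorted array is [4, 6, 9, 12, 12, 24].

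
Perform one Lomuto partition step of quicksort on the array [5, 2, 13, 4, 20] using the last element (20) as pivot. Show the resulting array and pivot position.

Lomuto partition with pivot = 20:

Initial array: [5, 2, 13, 4, 20]

arr[0]=5 <= 20: swap with position 0, array becomes [5, 2, 13, 4, 20]
arr[1]=2 <= 20: swap with position 1, array becomes [5, 2, 13, 4, 20]
arr[2]=13 <= 20: swap with position 2, array becomes [5, 2, 13, 4, 20]
arr[3]=4 <= 20: swap with position 3, array becomes [5, 2, 13, 4, 20]

Place pivot at position 4: [5, 2, 13, 4, 20]
Pivot position: 4

After partitioning with pivot 20, the array becomes [5, 2, 13, 4, 20]. The pivot is placed at index 4. All elements to the left of the pivot are <= 20, and all elements to the right are > 20.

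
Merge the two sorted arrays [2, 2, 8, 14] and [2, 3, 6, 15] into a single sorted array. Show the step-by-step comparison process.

Merging process:

Compare 2 vs 2: take 2 from left. Merged: [2]
Compare 2 vs 2: take 2 from left. Merged: [2, 2]
Compare 8 vs 2: take 2 from right. Merged: [2, 2, 2]
Compare 8 vs 3: take 3 from right. Merged: [2, 2, 2, 3]
Compare 8 vs 6: take 6 from right. Merged: [2, 2, 2, 3, 6]
Compare 8 vs 15: take 8 from left. Merged: [2, 2, 2, 3, 6, 8]
Compare 14 vs 15: take 14 from left. Merged: [2, 2, 2, 3, 6, 8, 14]
Append remaining from right: [15]. Merged: [2, 2, 2, 3, 6, 8, 14, 15]

Final merged array: [2, 2, 2, 3, 6, 8, 14, 15]
Total comparisons: 7

The merged array is [2, 2, 2, 3, 6, 8, 14, 15], requiring 7 comparisons. The merge step runs in O(n) time where n is the total number of elements.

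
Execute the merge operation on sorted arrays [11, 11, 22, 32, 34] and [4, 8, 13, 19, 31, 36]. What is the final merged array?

Merging process:

Compare 11 vs 4: take 4 from right. Merged: [4]
Compare 11 vs 8: take 8 from right. Merged: [4, 8]
Compare 11 vs 13: take 11 from left. Merged: [4, 8, 11]
Compare 11 vs 13: take 11 from left. Merged: [4, 8, 11, 11]
Compare 22 vs 13: take 13 from right. Merged: [4, 8, 11, 11, 13]
Compare 22 vs 19: take 19 from right. Merged: [4, 8, 11, 11, 13, 19]
Compare 22 vs 31: take 22 from left. Merged: [4, 8, 11, 11, 13, 19, 22]
Compare 32 vs 31: take 31 from right. Merged: [4, 8, 11, 11, 13, 19, 22, 31]
Compare 32 vs 36: take 32 from left. Merged: [4, 8, 11, 11, 13, 19, 22, 31, 32]
Compare 34 vs 36: take 34 from left. Merged: [4, 8, 11, 11, 13, 19, 22, 31, 32, 34]
Append remaining from right: [36]. Merged: [4, 8, 11, 11, 13, 19, 22, 31, 32, 34, 36]

Final merged array: [4, 8, 11, 11, 13, 19, 22, 31, 32, 34, 36]
Total comparisons: 10

The merged array is [4, 8, 11, 11, 13, 19, 22, 31, 32, 34, 36], requiring 10 comparisons. The merge step runs in O(n) time where n is the total number of elements.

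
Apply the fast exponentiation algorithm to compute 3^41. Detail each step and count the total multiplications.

Computing 3^41 by squaring (build up from 3^1; each line after the first costs one multiplication):

3^1 = 3
3^2 = (3^1)^2 = 3^2 = 9
3^4 = (3^2)^2 = 9^2 = 81
3^5 = 3 * 3^4 = 3 * 81 = 243
3^10 = (3^5)^2 = 243^2 = 59049
3^20 = (3^10)^2 = 59049^2 = 3486784401
3^40 = (3^20)^2 = 3486784401^2 = 12157665459056928801
3^41 = 3 * 3^40 = 3 * 12157665459056928801 = 36472996377170786403

Result: 36472996377170786403
Multiplications needed: 7 (7 lines after 3^1)

3^41 = 36472996377170786403. Using exponentiation by squaring, this requires 7 multiplications. The key idea: if the exponent is even, square the half-power; if odd, multiply by the base once.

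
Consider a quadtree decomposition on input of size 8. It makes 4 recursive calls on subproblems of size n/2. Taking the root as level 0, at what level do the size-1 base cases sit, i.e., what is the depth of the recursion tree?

For divide and conquer with division factor 2:

Problem sizes at each level:
Level 0: 8
Level 1: 4
Level 2: 2
Level 3: 1

The root is level 0 and the size-1 base case is level 3 (the tree spans levels 0 through 3, i.e. 4 levels counting the root), so the depth is the number of divisions: log_2(8) = 3

The recursion tree depth is log_2(8) = 3. At each level, the problem size is divided by 2, so it takes 3 divisions to reduce to a base case of size 1. The algorithm makes 4 recursive calls at each level.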